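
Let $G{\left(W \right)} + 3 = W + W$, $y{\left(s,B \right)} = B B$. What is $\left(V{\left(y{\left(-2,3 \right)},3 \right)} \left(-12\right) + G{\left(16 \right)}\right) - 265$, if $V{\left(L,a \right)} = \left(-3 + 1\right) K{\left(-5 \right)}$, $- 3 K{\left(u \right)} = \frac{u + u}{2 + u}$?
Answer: $- \frac{788}{3} \approx -262.67$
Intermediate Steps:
$y{\left(s,B \right)} = B^{2}$
$K{\left(u \right)} = - \frac{2 u}{3 \left(2 + u\right)}$ ($K{\left(u \right)} = - \frac{\left(u + u\right) \frac{1}{2 + u}}{3} = - \frac{2 u \frac{1}{2 + u}}{3} = - \frac{2 u}{3 \left(2 + u\right)}$)
$V{\left(L,a \right)} = \frac{20}{9}$ ($V{\left(L,a \right)} = \left(-3 + 1\right) \left(\left(-2\right) \left(-5\right) \frac{1}{6 + 3 \left(-5\right)}\right) = - 2 \left(\left(-2\right) \left(-5\right) \frac{1}{6 - 15}\right) = - 2 \left(\left(-2\right) \left(-5\right) \frac{1}{-9}\right) = - 2 \left(\left(-2\right) \left(-5\right) \left(- \frac{1}{9}\right)\right) = \left(-2\right) \left(- \frac{10}{9}\right) = \frac{20}{9}$)
$G{\left(W \right)} = -3 + 2 W$ ($G{\left(W \right)} = -3 + \left(W + W\right) = -3 + 2 W$)
$\left(V{\left(y{\left(-2,3 \right)},3 \right)} \left(-12\right) + G{\left(16 \right)}\right) - 265 = \left(\frac{20}{9} \left(-12\right) + \left(-3 + 2 \cdot 16\right)\right) - 265 = \left(- \frac{80}{3} + \left(-3 + 32\right)\right) - 265 = \left(- \frac{80}{3} + 29\right) - 265 = \frac{7}{3} - 265 = - \frac{788}{3}$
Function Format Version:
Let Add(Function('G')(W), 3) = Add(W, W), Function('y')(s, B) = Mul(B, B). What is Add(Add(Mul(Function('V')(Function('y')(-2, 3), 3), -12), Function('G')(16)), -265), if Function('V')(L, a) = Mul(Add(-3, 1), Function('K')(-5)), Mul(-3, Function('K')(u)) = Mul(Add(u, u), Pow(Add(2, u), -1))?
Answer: Rational(-788, 3) ≈ -262.67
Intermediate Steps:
Function('y')(s, B) = Pow(B, 2)
Function('K')(u) = Mul(Rational(-2, 3), u, Pow(Add(2, u), -1)) (Function('K')(u) = Mul(Rational(-1, 3), Mul(Add(u, u), Pow(Add(2, u), -1))) = Mul(Rational(-1, 3), Mul(Mul(2, u), Pow(Add(2, u), -1))) = Mul(Rational(-1, 3), Mul(2, u, Pow(Add(2, u), -1))) = Mul(Rational(-2, 3), u, Pow(Add(2, u), -1)))
Function('V')(L, a) = Rational(20, 9) (Function('V')(L, a) = Mul(Add(-3, 1), Mul(-2, -5, Pow(Add(6, Mul(3, -5)), -1))) = Mul(-2, Mul(-2, -5, Pow(Add(6, -15), -1))) = Mul(-2, Mul(-2, -5, Pow(-9, -1))) = Mul(-2, Mul(-2, -5, Rational(-1, 9))) = Mul(-2, Rational(-10, 9)) = Rational(20, 9))
Function('G')(W) = Add(-3, Mul(2, W)) (Function('G')(W) = Add(-3, Add(W, W)) = Add(-3, Mul(2, W)))
Add(Add(Mul(Function('V')(Function('y')(-2, 3), 3), -12), Function('G')(16)), -265) = Add(Add(Mul(Rational(20, 9), -12), Add(-3, Mul(2, 16))), -265) = Add(Add(Rational(-80, 3), Add(-3, 32)), -265) = Add(Add(Rational(-80, 3), 29), -265) = Add(Rational(7, 3), -265) = Rational(-788, 3)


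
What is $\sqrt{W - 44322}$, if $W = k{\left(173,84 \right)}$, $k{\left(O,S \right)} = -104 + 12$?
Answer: $i \sqrt{44414} \approx 210.75 i$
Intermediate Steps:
$k{\left(O,S \right)} = -92$
$W = -92$
$\sqrt{W - 44322} = \sqrt{-92 - 44322} = \sqrt{-44414} = i \sqrt{44414}$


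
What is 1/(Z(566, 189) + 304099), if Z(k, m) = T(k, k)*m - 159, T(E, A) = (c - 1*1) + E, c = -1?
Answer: 1/410536 ≈ 2.4358e-6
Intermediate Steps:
T(E, A) = -2 + E (T(E, A) = (-1 - 1*1) + E = (-1 - 1) + E = -2 + E)
Z(k, m) = -159 + m*(-2 + k) (Z(k, m) = (-2 + k)*m - 159 = m*(-2 + k) - 159 = -159 + m*(-2 + k))
1/(Z(566, 189) + 304099) = 1/((-159 + 189*(-2 + 566)) + 304099) = 1/((-159 + 189*564) + 304099) = 1/((-159 + 106596) + 304099) = 1/(106437 + 304099) = 1/410536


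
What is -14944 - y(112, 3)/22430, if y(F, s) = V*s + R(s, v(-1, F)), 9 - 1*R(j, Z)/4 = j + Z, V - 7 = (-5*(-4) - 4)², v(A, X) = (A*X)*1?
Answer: -335195181/22430 ≈ -14944.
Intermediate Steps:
v(A, X) = A*X
V = 263 (V = 7 + (-5*(-4) - 4)² = 7 + (20 - 4)² = 7 + 16² = 7 + 256 = 263)
R(j, Z) = 36 - 4*Z - 4*j (R(j, Z) = 36 - 4*(j + Z) = 36 - 4*(Z + j) = 36 + (-4*Z - 4*j) = 36 - 4*Z - 4*j)
y(F, s) = 36 + 4*F + 259*s (y(F, s) = 263*s + (36 - (-4)*F - 4*s) = 263*s + (36 + 4*F - 4*s) = 263*s + (36 - 4*s + 4*F) = 36 + 4*F + 259*s)
-14944 - y(112, 3)/22430 = -14944 - (36 + 4*112 + 259*3)/22430 = -14944 - (36 + 448 + 777)/22430 = -14944 - 1261/22430 = -335195181/22430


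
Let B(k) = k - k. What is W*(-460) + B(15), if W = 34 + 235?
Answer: -123740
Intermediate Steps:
B(k) = 0
W = 269
W*(-460) + B(15) = 269*(-460) + 0 = -123740 + 0 = -123740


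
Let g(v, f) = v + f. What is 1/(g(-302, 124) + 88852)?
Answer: 1/88674 ≈ 1.1277e-5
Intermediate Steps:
g(v, f) = f + v
1/(g(-302, 124) + 88852) = 1/((124 - 302) + 88852) = 1/(-178 + 88852) = 1/88674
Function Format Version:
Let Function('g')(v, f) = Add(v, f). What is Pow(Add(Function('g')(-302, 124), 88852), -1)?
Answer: Rational(1, 88674) ≈ 1.1277e-5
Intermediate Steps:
Function('g')(v, f) = Add(f, v)
Pow(Add(Function('g')(-302, 124), 88852), -1) = Pow(Add(Add(124, -302), 88852), -1) = Pow(Add(-178, 88852), -1) = Pow(88674, -1) = Rational(1, 88674)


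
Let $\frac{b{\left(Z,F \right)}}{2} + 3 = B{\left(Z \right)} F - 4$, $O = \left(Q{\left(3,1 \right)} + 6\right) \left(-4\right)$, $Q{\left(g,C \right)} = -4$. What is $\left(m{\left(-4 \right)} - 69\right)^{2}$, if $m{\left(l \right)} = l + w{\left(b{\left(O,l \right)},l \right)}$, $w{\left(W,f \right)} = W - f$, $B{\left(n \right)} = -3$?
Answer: $3481$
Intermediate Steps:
$O = -8$ ($O = \left(-4 + 6\right) \left(-4\right) = 2 \left(-4\right) = -8$)
$b{\left(Z,F \right)} = -14 - 6 F$ ($b{\left(Z,F \right)} = -6 + 2 \left(- 3 F - 4\right) = -6 + 2 \left(-4 - 3 F\right) = -6 - \left(8 + 6 F\right) = -14 - 6 F$)
$m{\left(l \right)} = -14 - 6 l$ ($m{\left(l \right)} = l - \left(14 + 7 l\right) = -14 - 6 l$)
$\left(m{\left(-4 \right)} - 69\right)^{2} = \left(\left(-14 - -24\right) - 69\right)^{2} = \left(\left(-14 + 24\right) - 69\right)^{2} = \left(10 - 69\right)^{2} = \left(-59\right)^{2} = 3481$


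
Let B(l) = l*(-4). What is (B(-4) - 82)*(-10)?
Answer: 660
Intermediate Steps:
B(l) = -4*l
(B(-4) - 82)*(-10) = (-4*(-4) - 82)*(-10) = (16 - 82)*(-10) = -66*(-10) = 660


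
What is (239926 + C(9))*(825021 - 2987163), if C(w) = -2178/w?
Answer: -518230843128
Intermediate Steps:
(239926 + C(9))*(825021 - 2987163) = (239926 - 2178/9)*(825021 - 2987163) = (239926 - 2178*⅑)*(-2162142) = (239926 - 242)*(-2162142) = 239684*(-2162142) = -518230843128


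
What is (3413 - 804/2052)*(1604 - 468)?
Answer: 662919616/171 ≈ 3.8767e+6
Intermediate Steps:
(3413 - 804/2052)*(1604 - 468) = (3413 - 804*1/2052)*1136 = (3413 - 67/171)*1136 = (583556/171)*1136 = 662919616/171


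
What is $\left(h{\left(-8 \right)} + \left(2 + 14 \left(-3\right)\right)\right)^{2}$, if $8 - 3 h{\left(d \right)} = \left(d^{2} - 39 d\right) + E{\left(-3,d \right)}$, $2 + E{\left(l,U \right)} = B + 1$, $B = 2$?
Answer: $26569$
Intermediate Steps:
$E{\left(l,U \right)} = 1$ ($E{\left(l,U \right)} = -2 + \left(2 + 1\right) = -2 + 3 = 1$)
$h{\left(d \right)} = \frac{7}{3} + 13 d - \frac{d^{2}}{3}$ ($h{\left(d \right)} = \frac{8}{3} - \frac{\left(d^{2} - 39 d\right) + 1}{3} = \frac{8}{3} - \frac{1 + d^{2} - 39 d}{3} = \frac{8}{3} - \left(\frac{1}{3} - 13 d + \frac{d^{2}}{3}\right) = \frac{7}{3} + 13 d - \frac{d^{2}}{3}$)
$\left(h{\left(-8 \right)} + \left(2 + 14 \left(-3\right)\right)\right)^{2} = \left(\left(\frac{7}{3} + 13 \left(-8\right) - \frac{\left(-8\right)^{2}}{3}\right) + \left(2 + 14 \left(-3\right)\right)\right)^{2} = \left(\left(\frac{7}{3} - 104 - \frac{64}{3}\right) + \left(2 - 42\right)\right)^{2} = \left(\left(\frac{7}{3} - 104 - \frac{64}{3}\right) - 40\right)^{2} = \left(-123 - 40\right)^{2} = \left(-163\right)^{2} = 26569$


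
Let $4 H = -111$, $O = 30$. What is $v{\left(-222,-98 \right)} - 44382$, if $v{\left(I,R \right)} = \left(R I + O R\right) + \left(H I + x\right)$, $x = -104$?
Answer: $- \frac{39019}{2} \approx -19510.0$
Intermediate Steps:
$H = - \frac{111}{4}$ ($H = \frac{1}{4} \left(-111\right) = - \frac{111}{4} \approx -27.75$)
$v{\left(I,R \right)} = -104 + 30 R - \frac{111 I}{4} + I R$ ($v{\left(I,R \right)} = \left(R I + 30 R\right) - \left(104 + \frac{111 I}{4}\right) = \left(I R + 30 R\right) - \left(104 + \frac{111 I}{4}\right) = \left(30 R + I R\right) - \left(104 + \frac{111 I}{4}\right) = -104 + 30 R - \frac{111 I}{4} + I R$)
$v{\left(-222,-98 \right)} - 44382 = \left(-104 + 30 \left(-98\right) - - \frac{12321}{2} - -21756\right) - 44382 = \left(-104 - 2940 + \frac{12321}{2} + 21756\right) - 44382 = \frac{49745}{2} - 44382 = - \frac{39019}{2}$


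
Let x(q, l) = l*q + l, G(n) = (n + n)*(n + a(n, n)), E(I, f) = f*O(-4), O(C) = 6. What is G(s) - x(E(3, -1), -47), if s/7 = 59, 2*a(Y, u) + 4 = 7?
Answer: 342142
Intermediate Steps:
a(Y, u) = 3/2 (a(Y, u) = -2 + (½)*7 = -2 + 7/2 = 3/2)
E(I, f) = 6*f (E(I, f) = f*6 = 6*f)
s = 413 (s = 7*59 = 413)
G(n) = 2*n*(3/2 + n) (G(n) = (n + n)*(n + 3/2) = (2*n)*(3/2 + n) = 2*n*(3/2 + n))
x(q, l) = l + l*q
G(s) - x(E(3, -1), -47) = 413*(3 + 2*413) - (-47)*(1 + 6*(-1)) = 413*(3 + 826) - (-47)*(1 - 6) = 413*829 - (-47)*(-5) = 342377 - 1*235 = 342377 - 235 = 342142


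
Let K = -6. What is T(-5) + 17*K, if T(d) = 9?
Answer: -93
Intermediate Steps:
T(-5) + 17*K = 9 + 17*(-6) = 9 - 102 = -93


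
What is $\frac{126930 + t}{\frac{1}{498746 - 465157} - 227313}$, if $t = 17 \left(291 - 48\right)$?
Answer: $- \frac{4402207929}{7635216356} \approx -0.57657$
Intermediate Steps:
$t = 4131$ ($t = 17 \cdot 243 = 4131$)
$\frac{126930 + t}{\frac{1}{498746 - 465157} - 227313} = \frac{126930 + 4131}{\frac{1}{498746 - 465157} - 227313} = \frac{131061}{\frac{1}{33589} - 227313} = \frac{131061}{- \frac{7635216356}{33589}} = 131061 \left(- \frac{33589}{7635216356}\right) = - \frac{4402207929}{7635216356}$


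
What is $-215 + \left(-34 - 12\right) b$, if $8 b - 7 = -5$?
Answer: $- \frac{453}{2} \approx -226.5$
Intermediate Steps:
$b = \frac{1}{4}$ ($b = \frac{7}{8} + \frac{1}{8} \left(-5\right) = \frac{7}{8} - \frac{5}{8} = \frac{1}{4} \approx 0.25$)
$-215 + \left(-34 - 12\right) b = -215 + \left(-34 - 12\right) \frac{1}{4} = -215 - \frac{23}{2} = - \frac{453}{2}$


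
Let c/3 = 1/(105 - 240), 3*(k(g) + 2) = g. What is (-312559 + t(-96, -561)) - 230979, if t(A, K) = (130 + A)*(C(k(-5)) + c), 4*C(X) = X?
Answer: -48921293/90 ≈ -5.4357e+5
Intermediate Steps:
k(g) = -2 + g/3
C(X) = X/4
c = -1/45 (c = 3/(105 - 240) = 3/(-135) = 3*(-1/135) = -1/45 ≈ -0.022222)
t(A, K) = -2197/18 - 169*A/180 (t(A, K) = (130 + A)*((-2 + (⅓)*(-5))/4 - 1/45) = (130 + A)*((-2 - 5/3)/4 - 1/45) = (130 + A)*((¼)*(-11/3) - 1/45) = (130 + A)*(-11/12 - 1/45) = (130 + A)*(-169/180) = -2197/18 - 169*A/180)
(-312559 + t(-96, -561)) - 230979 = (-312559 + (-2197/18 - 169/180*(-96))) - 230979 = (-312559 + (-2197/18 + 1352/15)) - 230979 = (-312559 - 2873/90) - 230979 = -28133183/90 - 230979 = -48921293/90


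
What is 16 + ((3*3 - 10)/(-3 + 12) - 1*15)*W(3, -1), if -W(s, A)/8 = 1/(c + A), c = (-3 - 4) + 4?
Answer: -128/9 ≈ -14.222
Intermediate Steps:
c = -3 (c = -7 + 4 = -3)
W(s, A) = -8/(-3 + A)
16 + ((3*3 - 10)/(-3 + 12) - 1*15)*W(3, -1) = 16 + ((3*3 - 10)/(-3 + 12) - 1*15)*(-8/(-3 - 1)) = 16 + ((9 - 10)/9 - 15)*(-8/(-4)) = 16 + (-1*⅑ - 15)*(-8*(-¼)) = 16 + (-⅑ - 15)*2 = 16 - 136/9*2 = 16 - 272/9 = -128/9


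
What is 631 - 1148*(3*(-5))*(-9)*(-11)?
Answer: 1705411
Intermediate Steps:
631 - 1148*(3*(-5))*(-9)*(-11) = 631 - 1148*(-15*(-9))*(-11) = 631 - 154980*(-11) = 631 - 1148*(-1485) = 631 + 1704780 = 1705411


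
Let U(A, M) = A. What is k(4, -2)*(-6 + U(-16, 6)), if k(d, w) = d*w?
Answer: 176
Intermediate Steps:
k(4, -2)*(-6 + U(-16, 6)) = (4*(-2))*(-6 - 16) = -8*(-22) = 176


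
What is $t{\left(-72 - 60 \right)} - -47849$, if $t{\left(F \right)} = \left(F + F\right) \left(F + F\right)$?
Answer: $117545$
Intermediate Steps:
$t{\left(F \right)} = 4 F^{2}$ ($t{\left(F \right)} = 2 F 2 F = 4 F^{2}$)
$t{\left(-72 - 60 \right)} - -47849 = 4 \left(-72 - 60\right)^{2} - -47849 = 4 \left(-72 - 60\right)^{2} + 47849 = 4 \left(-132\right)^{2} + 47849 = 4 \cdot 17424 + 47849 = 69696 + 47849 = 117545$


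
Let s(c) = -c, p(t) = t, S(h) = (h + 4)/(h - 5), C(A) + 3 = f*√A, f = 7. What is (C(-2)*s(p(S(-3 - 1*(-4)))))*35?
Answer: -525/4 + 1225*I*√2/4 ≈ -131.25 + 433.1*I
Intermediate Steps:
C(A) = -3 + 7*√A
S(h) = (4 + h)/(-5 + h)
(C(-2)*s(p(S(-3 - 1*(-4)))))*35 = ((-3 + 7*√(-2))*(-(4 + (-3 - 1*(-4)))/(-5 + (-3 - 1*(-4)))))*35 = ((-3 + 7*(I*√2))*(-(4 + (-3 + 4))/(-5 + (-3 + 4))))*35 = ((-3 + 7*I*√2)*(-(4 + 1)/(-5 + 1)))*35 = ((-3 + 7*I*√2)*(-5/(-4)))*35 = ((-3 + 7*I*√2)*(-(-1)*5/4))*35 = ((-3 + 7*I*√2)*(-1*(-5/4)))*35 = ((-3 + 7*I*√2)*(5/4))*35 = (-15/4 + 35*I*√2/4)*35 = -525/4 + 1225*I*√2/4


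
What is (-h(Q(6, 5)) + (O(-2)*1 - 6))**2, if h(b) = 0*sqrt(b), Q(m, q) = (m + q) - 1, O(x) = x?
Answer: 64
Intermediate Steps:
Q(m, q) = -1 + m + q
h(b) = 0
(-h(Q(6, 5)) + (O(-2)*1 - 6))**2 = (-1*0 + (-2*1 - 6))**2 = (0 + (-2 - 6))**2 = (0 - 8)**2 = (-8)**2 = 64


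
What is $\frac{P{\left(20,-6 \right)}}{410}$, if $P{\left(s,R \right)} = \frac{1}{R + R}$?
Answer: $- \frac{1}{4920} \approx -0.00020325$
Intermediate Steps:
$P{\left(s,R \right)} = \frac{1}{2 R}$
$\frac{P{\left(20,-6 \right)}}{410} = \frac{\frac{1}{2} \frac{1}{-6}}{410} = \frac{1}{2} \left(- \frac{1}{6}\right) \frac{1}{410} = \left(- \frac{1}{12}\right) \frac{1}{410} = - \frac{1}{4920}$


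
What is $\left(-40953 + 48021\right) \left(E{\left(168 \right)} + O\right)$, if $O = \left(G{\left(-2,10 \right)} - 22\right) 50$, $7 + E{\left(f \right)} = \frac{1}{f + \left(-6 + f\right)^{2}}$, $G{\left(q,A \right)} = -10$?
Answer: $- \frac{806437577}{71} \approx -1.1358 \cdot 10^{7}$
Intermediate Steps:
$E{\left(f \right)} = -7 + \frac{1}{f + \left(-6 + f\right)^{2}}$
$O = -1600$ ($O = \left(-10 - 22\right) 50 = \left(-32\right) 50 = -1600$)
$\left(-40953 + 48021\right) \left(E{\left(168 \right)} + O\right) = \left(-40953 + 48021\right) \left(\frac{1 - 1176 - 7 \left(-6 + 168\right)^{2}}{168 + \left(-6 + 168\right)^{2}} - 1600\right) = 7068 \left(\frac{1 - 1176 - 7 \cdot 162^{2}}{168 + 162^{2}} - 1600\right) = 7068 \left(\frac{1 - 1176 - 183708}{168 + 26244} - 1600\right) = 7068 \left(\frac{1 - 1176 - 183708}{26412} - 1600\right) = 7068 \left(\frac{1}{26412} \left(-184883\right) - 1600\right) = 7068 \left(- \frac{184883}{26412} - 1600\right) = 7068 \left(- \frac{42444083}{26412}\right) = - \frac{806437577}{71}$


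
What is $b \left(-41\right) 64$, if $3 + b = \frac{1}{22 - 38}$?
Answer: $8036$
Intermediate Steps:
$b = - \frac{49}{16}$ ($b = -3 + \frac{1}{22 - 38} = -3 + \frac{1}{-16} = -3 - \frac{1}{16} = - \frac{49}{16} \approx -3.0625$)
$b \left(-41\right) 64 = \left(- \frac{49}{16}\right) \left(-41\right) 64 = \frac{2009}{16} \cdot 64 = 8036$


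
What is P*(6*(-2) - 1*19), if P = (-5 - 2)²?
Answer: -1519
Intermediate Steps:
P = 49 (P = (-7)² = 49)
P*(6*(-2) - 1*19) = 49*(6*(-2) - 1*19) = 49*(-12 - 19) = 49*(-31) = -1519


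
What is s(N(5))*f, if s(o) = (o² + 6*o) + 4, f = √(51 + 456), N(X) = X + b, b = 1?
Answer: 988*√3 ≈ 1711.3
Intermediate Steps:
N(X) = 1 + X (N(X) = X + 1 = 1 + X)
f = 13*√3 (f = √507 = 13*√3 ≈ 22.517)
s(o) = 4 + o² + 6*o
s(N(5))*f = (4 + (1 + 5)² + 6*(1 + 5))*(13*√3) = (4 + 6² + 6*6)*(13*√3) = (4 + 36 + 36)*(13*√3) = 76*(13*√3) = 988*√3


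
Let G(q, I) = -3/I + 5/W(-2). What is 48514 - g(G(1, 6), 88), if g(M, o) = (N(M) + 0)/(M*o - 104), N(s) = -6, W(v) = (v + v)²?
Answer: 11691862/241 ≈ 48514.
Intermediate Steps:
W(v) = 4*v² (W(v) = (2*v)² = 4*v²)
G(q, I) = 5/16 - 3/I (G(q, I) = -3/I + 5/((4*(-2)²)) = -3/I + 5/((4*4)) = -3/I + 5/16 = 5/16 - 3/I)
g(M, o) = -6/(-104 + M*o) (g(M, o) = (-6 + 0)/(M*o - 104) = -6/(-104 + M*o))
48514 - g(G(1, 6), 88) = 48514 - (-6)/(-104 + (5/16 - 3/6)*88) = 48514 - (-6)/(-104 + (5/16 - 3*⅙)*88) = 48514 - (-6)/(-104 + (5/16 - ½)*88) = 48514 - (-6)/(-104 - 3/16*88) = 48514 - (-6)/(-104 - 33/2) = 48514 - (-6)/(-241/2) = 48514 - (-6)*(-2)/241 = 48514 - 1*12/241 = 48514 - 12/241 = 11691862/241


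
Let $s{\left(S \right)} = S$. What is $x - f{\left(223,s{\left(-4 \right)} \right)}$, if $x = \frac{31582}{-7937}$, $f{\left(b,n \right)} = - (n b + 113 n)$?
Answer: $- \frac{10698910}{7937} \approx -1348.0$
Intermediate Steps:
$f{\left(b,n \right)} = - 113 n - b n$ ($f{\left(b,n \right)} = - (b n + 113 n) = - (113 n + b n) = - 113 n - b n$)
$x = - \frac{31582}{7937}$ ($x = 31582 \left(- \frac{1}{7937}\right) = - \frac{31582}{7937} \approx -3.9791$)
$x - f{\left(223,s{\left(-4 \right)} \right)} = - \frac{31582}{7937} - \left(-1\right) \left(-4\right) \left(113 + 223\right) = - \frac{31582}{7937} - \left(-1\right) \left(-4\right) 336 = - \frac{31582}{7937} - 1344 = - \frac{10698910}{7937}$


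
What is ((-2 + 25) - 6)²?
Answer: 289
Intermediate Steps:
((-2 + 25) - 6)² = (23 - 6)² = 17² = 289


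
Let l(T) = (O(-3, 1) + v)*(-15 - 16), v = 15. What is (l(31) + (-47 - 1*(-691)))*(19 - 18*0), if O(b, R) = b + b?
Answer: 6935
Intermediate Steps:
O(b, R) = 2*b
l(T) = -279 (l(T) = (2*(-3) + 15)*(-15 - 16) = (-6 + 15)*(-31) = 9*(-31) = -279)
(l(31) + (-47 - 1*(-691)))*(19 - 18*0) = (-279 + (-47 - 1*(-691)))*(19 - 18*0) = (-279 + (-47 + 691))*(19 + 0) = (-279 + 644)*19 = 365*19 = 6935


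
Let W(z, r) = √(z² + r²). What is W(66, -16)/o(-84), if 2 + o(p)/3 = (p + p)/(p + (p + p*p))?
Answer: -82*√1153/249 ≈ -11.182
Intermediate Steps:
o(p) = -6 + 6*p/(p² + 2*p) (o(p) = -6 + 3*((p + p)/(p + (p + p*p))) = -6 + 3*((2*p)/(p + (p + p²))) = -6 + 3*((2*p)/(p² + 2*p)) = -6 + 3*(2*p/(p² + 2*p)) = -6 + 6*p/(p² + 2*p))
W(z, r) = √(r² + z²)
W(66, -16)/o(-84) = √((-16)² + 66²)/((6*(-1 - 1*(-84))/(2 - 84))) = √(256 + 4356)/((6*(-1 + 84)/(-82))) = √4612/((6*(-1/82)*83)) = (2*√1153)/(-249/41) = (2*√1153)*(-41/249) = -82*√1153/249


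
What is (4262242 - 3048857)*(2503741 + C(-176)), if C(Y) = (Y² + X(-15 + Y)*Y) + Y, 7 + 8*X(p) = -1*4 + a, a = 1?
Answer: 3075640975985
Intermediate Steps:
X(p) = -5/4 (X(p) = -7/8 + (-1*4 + 1)/8 = -7/8 + (-4 + 1)/8 = -7/8 + (⅛)*(-3) = -7/8 - 3/8 = -5/4)
C(Y) = Y² - Y/4 (C(Y) = (Y² - 5*Y/4) + Y = Y² - Y/4)
(4262242 - 3048857)*(2503741 + C(-176)) = (4262242 - 3048857)*(2503741 - 176*(-¼ - 176)) = 1213385*(2503741 - 176*(-705/4)) = 1213385*(2503741 + 31020) = 1213385*2534761 = 3075640975985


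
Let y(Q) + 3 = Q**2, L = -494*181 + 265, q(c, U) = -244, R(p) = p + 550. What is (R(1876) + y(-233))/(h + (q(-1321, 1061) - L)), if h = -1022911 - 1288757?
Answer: -18904/740921 ≈ -0.025514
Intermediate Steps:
h = -2311668
R(p) = 550 + p
L = -89149 (L = -89414 + 265 = -89149)
y(Q) = -3 + Q**2
(R(1876) + y(-233))/(h + (q(-1321, 1061) - L)) = ((550 + 1876) + (-3 + (-233)**2))/(-2311668 + (-244 - 1*(-89149))) = (2426 + (-3 + 54289))/(-2311668 + (-244 + 89149)) = (2426 + 54286)/(-2311668 + 88905) = 56712/(-2222763) = 56712*(-1/2222763) = -18904/740921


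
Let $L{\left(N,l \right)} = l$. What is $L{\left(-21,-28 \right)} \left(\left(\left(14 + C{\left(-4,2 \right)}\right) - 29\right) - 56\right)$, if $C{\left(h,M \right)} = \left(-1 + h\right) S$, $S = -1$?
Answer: $1848$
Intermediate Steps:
$C{\left(h,M \right)} = 1 - h$ ($C{\left(h,M \right)} = \left(-1 + h\right) \left(-1\right) = 1 - h$)
$L{\left(-21,-28 \right)} \left(\left(\left(14 + C{\left(-4,2 \right)}\right) - 29\right) - 56\right) = - 28 \left(\left(\left(14 + \left(1 - -4\right)\right) - 29\right) - 56\right) = - 28 \left(\left(\left(14 + \left(1 + 4\right)\right) - 29\right) - 56\right) = - 28 \left(\left(\left(14 + 5\right) - 29\right) - 56\right) = - 28 \left(\left(19 - 29\right) - 56\right) = - 28 \left(-10 - 56\right) = \left(-28\right) \left(-66\right) = 1848$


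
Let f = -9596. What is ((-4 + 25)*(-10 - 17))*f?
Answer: 5440932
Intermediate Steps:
((-4 + 25)*(-10 - 17))*f = ((-4 + 25)*(-10 - 17))*(-9596) = (21*(-27))*(-9596) = -567*(-9596) = 5440932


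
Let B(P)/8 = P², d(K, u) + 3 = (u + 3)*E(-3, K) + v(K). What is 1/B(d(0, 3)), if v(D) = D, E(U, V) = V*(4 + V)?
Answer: 1/72 ≈ 0.013889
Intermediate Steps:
d(K, u) = -3 + K + K*(3 + u)*(4 + K) (d(K, u) = -3 + ((u + 3)*(K*(4 + K)) + K) = -3 + ((3 + u)*(K*(4 + K)) + K) = -3 + (K*(3 + u)*(4 + K) + K) = -3 + (K + K*(3 + u)*(4 + K)) = -3 + K + K*(3 + u)*(4 + K))
B(P) = 8*P²
1/B(d(0, 3)) = 1/(8*(-3 + 0 + 3*0*(4 + 0) + 0*3*(4 + 0))²) = 1/(8*(-3 + 0 + 3*0*4 + 0*3*4)²) = 1/(8*(-3 + 0 + 0 + 0)²) = 1/(8*(-3)²) = 1/(8*9) = 1/72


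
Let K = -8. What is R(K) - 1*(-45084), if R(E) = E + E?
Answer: 45068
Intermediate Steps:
R(E) = 2*E
R(K) - 1*(-45084) = 2*(-8) - 1*(-45084) = -16 + 45084 = 45068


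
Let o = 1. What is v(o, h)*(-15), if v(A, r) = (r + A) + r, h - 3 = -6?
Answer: 75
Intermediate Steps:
h = -3 (h = 3 - 6 = -3)
v(A, r) = A + 2*r (v(A, r) = (A + r) + r = A + 2*r)
v(o, h)*(-15) = (1 + 2*(-3))*(-15) = (1 - 6)*(-15) = -5*(-15) = 75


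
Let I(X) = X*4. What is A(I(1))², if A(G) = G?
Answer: 16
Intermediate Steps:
I(X) = 4*X
A(I(1))² = (4*1)² = 4² = 16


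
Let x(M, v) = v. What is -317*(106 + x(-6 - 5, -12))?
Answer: -29798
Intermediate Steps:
-317*(106 + x(-6 - 5, -12)) = -317*(106 - 12) = -317*94 = -29798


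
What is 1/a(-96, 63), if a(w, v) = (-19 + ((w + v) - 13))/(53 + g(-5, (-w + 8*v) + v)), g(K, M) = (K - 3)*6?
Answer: -1/13 ≈ -0.076923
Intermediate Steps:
g(K, M) = -18 + 6*K (g(K, M) = (-3 + K)*6 = -18 + 6*K)
a(w, v) = -32/5 + v/5 + w/5 (a(w, v) = (-19 + ((w + v) - 13))/(53 + (-18 + 6*(-5))) = (-19 + ((v + w) - 13))/(53 + (-18 - 30)) = (-19 + (-13 + v + w))/(53 - 48) = (-32 + v + w)/5 = (-32 + v + w)*(1/5) = -32/5 + v/5 + w/5)
1/a(-96, 63) = 1/(-32/5 + (1/5)*63 + (1/5)*(-96)) = 1/(-32/5 + 63/5 - 96/5) = 1/(-13) = -1/13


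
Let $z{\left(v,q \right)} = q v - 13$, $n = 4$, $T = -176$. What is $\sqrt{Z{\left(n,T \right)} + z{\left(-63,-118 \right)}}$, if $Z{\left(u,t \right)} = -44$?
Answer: $\sqrt{7377} \approx 85.889$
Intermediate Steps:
$z{\left(v,q \right)} = -13 + q v$
$\sqrt{Z{\left(n,T \right)} + z{\left(-63,-118 \right)}} = \sqrt{-44 - -7421} = \sqrt{-44 + \left(-13 + 7434\right)} = \sqrt{-44 + 7421} = \sqrt{7377}$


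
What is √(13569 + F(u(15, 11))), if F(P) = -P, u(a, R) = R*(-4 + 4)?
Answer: √13569 ≈ 116.49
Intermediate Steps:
u(a, R) = 0 (u(a, R) = R*0 = 0)
√(13569 + F(u(15, 11))) = √(13569 - 1*0) = √(13569 + 0) = √13569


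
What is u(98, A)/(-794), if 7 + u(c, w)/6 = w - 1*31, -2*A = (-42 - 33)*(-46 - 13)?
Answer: 13503/794 ≈ 17.006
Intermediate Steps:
A = -4425/2 (A = -(-42 - 33)*(-46 - 13)/2 = -(-75)*(-59)/2 = -½*4425 = -4425/2 ≈ -2212.5)
u(c, w) = -228 + 6*w (u(c, w) = -42 + 6*(w - 1*31) = -42 + 6*(w - 31) = -42 + 6*(-31 + w) = -42 + (-186 + 6*w) = -228 + 6*w)
u(98, A)/(-794) = (-228 + 6*(-4425/2))/(-794) = (-228 - 13275)*(-1/794) = -13503*(-1/794) = 13503/794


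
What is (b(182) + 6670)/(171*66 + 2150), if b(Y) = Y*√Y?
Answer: 3335/6718 + 91*√182/6718 ≈ 0.67917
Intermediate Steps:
b(Y) = Y^(3/2)
(b(182) + 6670)/(171*66 + 2150) = (182^(3/2) + 6670)/(171*66 + 2150) = (182*√182 + 6670)/(11286 + 2150) = (6670 + 182*√182)/13436 = (6670 + 182*√182)*(1/13436) = 3335/6718 + 91*√182/6718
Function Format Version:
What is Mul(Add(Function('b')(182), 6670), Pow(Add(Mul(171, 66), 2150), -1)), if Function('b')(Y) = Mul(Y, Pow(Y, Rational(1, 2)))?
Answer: Add(Rational(3335, 6718), Mul(Rational(91, 6718), Pow(182, Rational(1, 2)))) ≈ 0.67917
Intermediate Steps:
Function('b')(Y) = Pow(Y, Rational(3, 2))
Mul(Add(Function('b')(182), 6670), Pow(Add(Mul(171, 66), 2150), -1)) = Mul(Add(Pow(182, Rational(3, 2)), 6670), Pow(Add(Mul(171, 66), 2150), -1)) = Mul(Add(Mul(182, Pow(182, Rational(1, 2))), 6670), Pow(Add(11286, 2150), -1)) = Mul(Add(6670, Mul(182, Pow(182, Rational(1, 2)))), Pow(13436, -1)) = Mul(Add(6670, Mul(182, Pow(182, Rational(1, 2)))), Rational(1, 13436)) = Add(Rational(3335, 6718), Mul(Rational(91, 6718), Pow(182, Rational(1, 2))))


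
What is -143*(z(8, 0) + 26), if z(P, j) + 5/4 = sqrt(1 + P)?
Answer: -15873/4 ≈ -3968.3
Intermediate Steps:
z(P, j) = -5/4 + sqrt(1 + P)
-143*(z(8, 0) + 26) = -143*((-5/4 + sqrt(1 + 8)) + 26) = -143*((-5/4 + sqrt(9)) + 26) = -143*((-5/4 + 3) + 26) = -143*(7/4 + 26) = -143*111/4 = -15873/4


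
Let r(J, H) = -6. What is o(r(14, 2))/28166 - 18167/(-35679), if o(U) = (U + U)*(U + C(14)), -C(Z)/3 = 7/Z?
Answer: 257451416/502467357 ≈ 0.51237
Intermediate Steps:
C(Z) = -21/Z
o(U) = 2*U*(-3/2 + U) (o(U) = (U + U)*(U - 21/14) = (2*U)*(U - 21*1/14) = (2*U)*(U - 3/2) = (2*U)*(-3/2 + U) = 2*U*(-3/2 + U))
o(r(14, 2))/28166 - 18167/(-35679) = -6*(-3 + 2*(-6))/28166 - 18167/(-35679) = -6*(-3 - 12)*(1/28166) - 18167*(-1/35679) = -6*(-15)*(1/28166) + 18167/35679 = 90*(1/28166) + 18167/35679 = 45/14083 + 18167/35679 = 257451416/502467357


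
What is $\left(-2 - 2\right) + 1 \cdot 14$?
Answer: $10$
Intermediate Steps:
$\left(-2 - 2\right) + 1 \cdot 14 = \left(-2 - 2\right) + 14 = -4 + 14 = 10$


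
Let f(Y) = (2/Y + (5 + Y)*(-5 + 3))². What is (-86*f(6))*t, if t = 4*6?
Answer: -2906800/3 ≈ -9.6893e+5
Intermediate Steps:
t = 24
f(Y) = (-10 - 2*Y + 2/Y)² (f(Y) = (2/Y + (5 + Y)*(-2))² = (2/Y + (-10 - 2*Y))² = (-10 - 2*Y + 2/Y)²)
(-86*f(6))*t = -344*(-1 + 6² + 5*6)²/6²*24 = -344*(-1 + 36 + 30)²/36*24 = -344*65²/36*24 = -344*4225/36*24 = -86*4225/9*24 = -363350/9*24 = -2906800/3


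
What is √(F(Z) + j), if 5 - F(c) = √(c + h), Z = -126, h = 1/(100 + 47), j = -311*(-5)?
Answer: √(687960 - 21*I*√55563)/21 ≈ 39.497 - 0.14209*I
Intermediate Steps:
j = 1555
h = 1/147 ≈ 0.0068027
F(c) = 5 - √(1/147 + c) (F(c) = 5 - √(c + 1/147) = 5 - √(1/147 + c))
√(F(Z) + j) = √((5 - √(3 + 441*(-126))/21) + 1555) = √((5 - √(3 - 55566)/21) + 1555) = √((5 - I*√55563/21) + 1555) = √(1560 - I*√55563/21)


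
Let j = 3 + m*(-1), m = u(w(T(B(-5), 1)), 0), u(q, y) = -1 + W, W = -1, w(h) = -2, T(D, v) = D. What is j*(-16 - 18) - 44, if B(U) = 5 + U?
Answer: -214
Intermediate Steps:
u(q, y) = -2 (u(q, y) = -1 - 1 = -2)
m = -2
j = 5 (j = 3 - 2*(-1) = 3 + 2 = 5)
j*(-16 - 18) - 44 = 5*(-16 - 18) - 44 = 5*(-34) - 44 = -170 - 44 = -214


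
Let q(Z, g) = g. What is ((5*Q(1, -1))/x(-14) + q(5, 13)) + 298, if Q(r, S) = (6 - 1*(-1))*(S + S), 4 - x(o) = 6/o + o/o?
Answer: 3487/12 ≈ 290.58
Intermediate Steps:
x(o) = 3 - 6/o (x(o) = 4 - (6/o + o/o) = 4 - (6/o + 1) = 4 - (1 + 6/o) = 4 + (-1 - 6/o) = 3 - 6/o)
Q(r, S) = 14*S (Q(r, S) = (6 + 1)*(2*S) = 7*(2*S) = 14*S)
((5*Q(1, -1))/x(-14) + q(5, 13)) + 298 = ((5*(14*(-1)))/(3 - 6/(-14)) + 13) + 298 = ((5*(-14))/(3 - 6*(-1/14)) + 13) + 298 = (-70/(3 + 3/7) + 13) + 298 = (-70/24/7 + 13) + 298 = (-70*7/24 + 13) + 298 = (-245/12 + 13) + 298 = -89/12 + 298 = 3487/12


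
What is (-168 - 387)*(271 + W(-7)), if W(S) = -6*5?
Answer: -133755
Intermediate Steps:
W(S) = -30
(-168 - 387)*(271 + W(-7)) = (-168 - 387)*(271 - 30) = -555*241 = -133755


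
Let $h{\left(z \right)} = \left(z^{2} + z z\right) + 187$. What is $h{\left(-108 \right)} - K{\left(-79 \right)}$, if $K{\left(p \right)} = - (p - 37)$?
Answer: $23399$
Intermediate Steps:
$h{\left(z \right)} = 187 + 2 z^{2}$ ($h{\left(z \right)} = \left(z^{2} + z^{2}\right) + 187 = 2 z^{2} + 187 = 187 + 2 z^{2}$)
$K{\left(p \right)} = 37 - p$ ($K{\left(p \right)} = - (p - 37) = - (-37 + p) = 37 - p$)
$h{\left(-108 \right)} - K{\left(-79 \right)} = \left(187 + 2 \left(-108\right)^{2}\right) - \left(37 - -79\right) = \left(187 + 2 \cdot 11664\right) - \left(37 + 79\right) = \left(187 + 23328\right) - 116 = 23515 - 116 = 23399$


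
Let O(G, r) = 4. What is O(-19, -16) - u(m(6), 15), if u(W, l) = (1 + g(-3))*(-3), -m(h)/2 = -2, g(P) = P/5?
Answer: 26/5 ≈ 5.2000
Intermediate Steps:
g(P) = P/5 (g(P) = P*(1/5) = P/5)
m(h) = 4 (m(h) = -2*(-2) = 4)
u(W, l) = -6/5 (u(W, l) = (1 + (1/5)*(-3))*(-3) = (1 - 3/5)*(-3) = (2/5)*(-3) = -6/5)
O(-19, -16) - u(m(6), 15) = 4 - 1*(-6/5) = 4 + 6/5 = 26/5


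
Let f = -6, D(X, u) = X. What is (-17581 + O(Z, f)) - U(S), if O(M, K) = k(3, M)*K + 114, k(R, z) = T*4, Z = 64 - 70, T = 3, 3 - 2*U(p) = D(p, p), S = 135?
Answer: -17473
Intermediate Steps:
U(p) = 3/2 - p/2
Z = -6
k(R, z) = 12 (k(R, z) = 3*4 = 12)
O(M, K) = 114 + 12*K (O(M, K) = 12*K + 114 = 114 + 12*K)
(-17581 + O(Z, f)) - U(S) = (-17581 + (114 + 12*(-6))) - (3/2 - 1/2*135) = (-17581 + (114 - 72)) - (3/2 - 135/2) = (-17581 + 42) - 1*(-66) = -17539 + 66 = -17473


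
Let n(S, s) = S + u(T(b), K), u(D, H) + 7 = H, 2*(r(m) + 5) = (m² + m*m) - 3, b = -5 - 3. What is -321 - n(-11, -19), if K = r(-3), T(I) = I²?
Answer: -611/2 ≈ -305.50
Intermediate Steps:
b = -8
r(m) = -13/2 + m² (r(m) = -5 + ((m² + m*m) - 3)/2 = -5 + ((m² + m²) - 3)/2 = -5 + (2*m² - 3)/2 = -5 + (-3 + 2*m²)/2 = -5 + (-3/2 + m²) = -13/2 + m²)
K = 5/2 (K = -13/2 + (-3)² = -13/2 + 9 = 5/2 ≈ 2.5000)
u(D, H) = -7 + H
n(S, s) = -9/2 + S (n(S, s) = S + (-7 + 5/2) = S - 9/2 = -9/2 + S)
-321 - n(-11, -19) = -321 - (-9/2 - 11) = -321 - 1*(-31/2) = -321 + 31/2 = -611/2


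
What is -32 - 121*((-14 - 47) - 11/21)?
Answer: 155660/21 ≈ 7412.4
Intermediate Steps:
-32 - 121*((-14 - 47) - 11/21) = -32 - 121*(-61 - 11*1/21) = -32 - 121*(-61 - 11/21) = -32 - 121*(-1292/21) = -32 + 156332/21 = 155660/21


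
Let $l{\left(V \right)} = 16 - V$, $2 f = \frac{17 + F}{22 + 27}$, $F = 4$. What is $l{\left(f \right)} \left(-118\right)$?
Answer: $- \frac{13039}{7} \approx -1862.7$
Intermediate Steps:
$f = \frac{3}{14}$ ($f = \frac{\left(17 + 4\right) \frac{1}{22 + 27}}{2} = \frac{21 \cdot \frac{1}{49}}{2} = \frac{1}{2} \cdot \frac{3}{7} = \frac{3}{14} \approx 0.21429$)
$l{\left(f \right)} \left(-118\right) = \left(16 - \frac{3}{14}\right) \left(-118\right) = \frac{221}{14} \left(-118\right) = - \frac{13039}{7}$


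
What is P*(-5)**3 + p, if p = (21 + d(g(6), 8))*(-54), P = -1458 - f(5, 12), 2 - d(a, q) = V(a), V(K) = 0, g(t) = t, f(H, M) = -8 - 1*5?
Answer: 179383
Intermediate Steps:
f(H, M) = -13 (f(H, M) = -8 - 5 = -13)
d(a, q) = 2 (d(a, q) = 2 - 1*0 = 2 + 0 = 2)
P = -1445 (P = -1458 - 1*(-13) = -1458 + 13 = -1445)
p = -1242 (p = (21 + 2)*(-54) = 23*(-54) = -1242)
P*(-5)**3 + p = -1445*(-5)**3 - 1242 = -1445*(-125) - 1242 = 180625 - 1242 = 179383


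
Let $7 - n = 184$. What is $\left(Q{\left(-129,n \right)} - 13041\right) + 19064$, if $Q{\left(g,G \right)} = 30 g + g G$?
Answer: $24986$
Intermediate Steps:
$n = -177$ ($n = 7 - 184 = -177$)
$Q{\left(g,G \right)} = 30 g + G g$
$\left(Q{\left(-129,n \right)} - 13041\right) + 19064 = \left(- 129 \left(30 - 177\right) - 13041\right) + 19064 = \left(\left(-129\right) \left(-147\right) - 13041\right) + 19064 = \left(18963 - 13041\right) + 19064 = 5922 + 19064 = 24986$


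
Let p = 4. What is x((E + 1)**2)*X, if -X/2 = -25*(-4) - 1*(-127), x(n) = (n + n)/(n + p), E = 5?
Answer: -4086/5 ≈ -817.20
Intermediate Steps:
x(n) = 2*n/(4 + n) (x(n) = (n + n)/(n + 4) = (2*n)/(4 + n) = 2*n/(4 + n))
X = -454 (X = -2*(-25*(-4) - 1*(-127)) = -2*(100 + 127) = -2*227 = -454)
x((E + 1)**2)*X = (2*(5 + 1)**2/(4 + (5 + 1)**2))*(-454) = (2*6**2/(4 + 6**2))*(-454) = (2*36/(4 + 36))*(-454) = (2*36/40)*(-454) = (2*36*(1/40))*(-454) = (9/5)*(-454) = -4086/5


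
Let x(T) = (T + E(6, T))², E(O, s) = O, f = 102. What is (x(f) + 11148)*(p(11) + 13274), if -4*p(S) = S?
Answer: 302743755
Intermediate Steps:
x(T) = (6 + T)² (x(T) = (T + 6)² = (6 + T)²)
p(S) = -S/4
(x(f) + 11148)*(p(11) + 13274) = ((6 + 102)² + 11148)*(-¼*11 + 13274) = (108² + 11148)*(-11/4 + 13274) = (11664 + 11148)*(53085/4) = 22812*(53085/4) = 302743755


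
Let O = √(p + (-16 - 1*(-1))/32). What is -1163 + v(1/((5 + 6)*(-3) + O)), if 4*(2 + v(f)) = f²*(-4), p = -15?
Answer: (-40021277*I - 922680*√110)/(99*(8*√110 + 347*I)) ≈ -1165.0 - 0.00021279*I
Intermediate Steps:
O = 3*I*√110/8 (O = √(-15 + (-16 - 1*(-1))/32) = √(-15 + (-16 + 1)*(1/32)) = √(-15 - 15*1/32) = √(-15 - 15/32) = √(-495/32) = 3*I*√110/8 ≈ 3.933*I)
v(f) = -2 - f² (v(f) = -2 + (f²*(-4))/4 = -2 + (-4*f²)/4 = -2 - f²)
-1163 + v(1/((5 + 6)*(-3) + O)) = -1163 + (-2 - (1/((5 + 6)*(-3) + 3*I*√110/8))²) = -1163 + (-2 - (1/(11*(-3) + 3*I*√110/8))²) = -1163 + (-2 - (1/(-33 + 3*I*√110/8))²) = -1163 + (-2 - 1/(-33 + 3*I*√110/8)²) = -1165 - 1/(-33 + 3*I*√110/8)²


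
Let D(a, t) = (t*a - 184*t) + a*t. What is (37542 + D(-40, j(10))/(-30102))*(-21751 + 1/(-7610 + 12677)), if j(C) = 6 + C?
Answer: -20758370468874088/25421139 ≈ -8.1658e+8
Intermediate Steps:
D(a, t) = -184*t + 2*a*t (D(a, t) = (a*t - 184*t) + a*t = (-184*t + a*t) + a*t = -184*t + 2*a*t)
(37542 + D(-40, j(10))/(-30102))*(-21751 + 1/(-7610 + 12677)) = (37542 + (2*(6 + 10)*(-92 - 40))/(-30102))*(-21751 + 1/(-7610 + 12677)) = (37542 + (2*16*(-132))*(-1/30102))*(-21751 + 1/5067) = (37542 - 4224*(-1/30102))*(-21751 + 1/5067) = (37542 + 704/5017)*(-110212316/5067) = (188348918/5017)*(-110212316/5067) = -20758370468874088/25421139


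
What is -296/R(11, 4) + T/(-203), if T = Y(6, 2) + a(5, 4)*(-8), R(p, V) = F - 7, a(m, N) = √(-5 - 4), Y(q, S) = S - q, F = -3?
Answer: 30064/1015 + 24*I/203 ≈ 29.62 + 0.11823*I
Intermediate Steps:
a(m, N) = 3*I (a(m, N) = √(-9) = 3*I)
R(p, V) = -10 (R(p, V) = -3 - 7 = -10)
T = -4 - 24*I (T = (2 - 1*6) + (3*I)*(-8) = (2 - 6) - 24*I = -4 - 24*I ≈ -4.0 - 24.0*I)
-296/R(11, 4) + T/(-203) = -296/(-10) + (-4 - 24*I)/(-203) = -296*(-⅒) + (-4 - 24*I)*(-1/203) = 148/5 + (4/203 + 24*I/203) = 30064/1015 + 24*I/203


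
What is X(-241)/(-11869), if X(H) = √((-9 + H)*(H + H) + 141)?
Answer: -√120641/11869 ≈ -0.029264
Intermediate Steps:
X(H) = √(141 + 2*H*(-9 + H)) (X(H) = √((-9 + H)*(2*H) + 141) = √(2*H*(-9 + H) + 141) = √(141 + 2*H*(-9 + H)))
X(-241)/(-11869) = √(141 - 18*(-241) + 2*(-241)²)/(-11869) = √(141 + 4338 + 2*58081)*(-1/11869) = √(141 + 4338 + 116162)*(-1/11869) = √120641*(-1/11869) = -√120641/11869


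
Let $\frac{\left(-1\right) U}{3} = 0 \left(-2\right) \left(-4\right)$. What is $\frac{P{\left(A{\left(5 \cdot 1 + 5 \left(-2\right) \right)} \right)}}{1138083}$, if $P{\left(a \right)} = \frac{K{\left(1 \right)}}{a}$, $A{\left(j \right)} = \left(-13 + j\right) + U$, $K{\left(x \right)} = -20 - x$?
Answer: $\frac{7}{6828498} \approx 1.0251 \cdot 10^{-6}$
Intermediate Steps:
$U = 0$ ($U = - 3 \cdot 0 \left(-2\right) \left(-4\right) = - 3 \cdot 0 \left(-4\right) = \left(-3\right) 0 = 0$)
$A{\left(j \right)} = -13 + j$ ($A{\left(j \right)} = \left(-13 + j\right) + 0 = -13 + j$)
$P{\left(a \right)} = - \frac{21}{a}$ ($P{\left(a \right)} = \frac{-20 - 1}{a} = - \frac{21}{a}$)
$\frac{P{\left(A{\left(5 \cdot 1 + 5 \left(-2\right) \right)} \right)}}{1138083} = \frac{\left(-21\right) \frac{1}{-13 + \left(5 \cdot 1 + 5 \left(-2\right)\right)}}{1138083} = - \frac{21}{-13 + \left(5 - 10\right)} \frac{1}{1138083} = - \frac{21}{-13 - 5} \cdot \frac{1}{1138083} = - \frac{21}{-18} \cdot \frac{1}{1138083} = \left(-21\right) \left(- \frac{1}{18}\right) \frac{1}{1138083} = \frac{7}{6} \cdot \frac{1}{1138083} = \frac{7}{6828498}$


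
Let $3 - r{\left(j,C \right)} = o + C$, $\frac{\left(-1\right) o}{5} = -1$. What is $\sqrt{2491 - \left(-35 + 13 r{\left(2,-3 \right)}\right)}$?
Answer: $\sqrt{2513} \approx 50.13$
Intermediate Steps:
$o = 5$ ($o = \left(-5\right) \left(-1\right) = 5$)
$r{\left(j,C \right)} = -2 - C$ ($r{\left(j,C \right)} = 3 - \left(5 + C\right) = -2 - C$)
$\sqrt{2491 - \left(-35 + 13 r{\left(2,-3 \right)}\right)} = \sqrt{2491 + \left(- 13 \left(-2 - -3\right) + 35\right)} = \sqrt{2491 + \left(- 13 \left(-2 + 3\right) + 35\right)} = \sqrt{2491 + \left(\left(-13\right) 1 + 35\right)} = \sqrt{2491 + \left(-13 + 35\right)} = \sqrt{2491 + 22} = \sqrt{2513}$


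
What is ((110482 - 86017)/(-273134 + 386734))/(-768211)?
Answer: -4893/17453753920 ≈ -2.8034e-7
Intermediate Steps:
((110482 - 86017)/(-273134 + 386734))/(-768211) = (24465/113600)*(-1/768211) = (24465*(1/113600))*(-1/768211) = (4893/22720)*(-1/768211) = -4893/17453753920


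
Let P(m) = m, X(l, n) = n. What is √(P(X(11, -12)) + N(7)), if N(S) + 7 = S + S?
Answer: I*√5 ≈ 2.2361*I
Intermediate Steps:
N(S) = -7 + 2*S (N(S) = -7 + (S + S) = -7 + 2*S)
√(P(X(11, -12)) + N(7)) = √(-12 + (-7 + 2*7)) = √(-12 + (-7 + 14)) = √(-12 + 7) = √(-5) = I*√5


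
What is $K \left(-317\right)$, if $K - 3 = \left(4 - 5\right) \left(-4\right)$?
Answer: $-2219$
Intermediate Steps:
$K = 7$ ($K = 3 + \left(4 - 5\right) \left(-4\right) = 3 - -4 = 3 + 4 = 7$)
$K \left(-317\right) = 7 \left(-317\right) = -2219$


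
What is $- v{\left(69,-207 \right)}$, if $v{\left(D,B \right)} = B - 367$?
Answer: $574$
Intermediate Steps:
$v{\left(D,B \right)} = -367 + B$ ($v{\left(D,B \right)} = B - 367 = -367 + B$)
$- v{\left(69,-207 \right)} = - (-367 - 207) = \left(-1\right) \left(-574\right) = 574$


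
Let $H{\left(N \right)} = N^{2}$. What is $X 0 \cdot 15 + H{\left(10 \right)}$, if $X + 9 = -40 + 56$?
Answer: $100$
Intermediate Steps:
$X = 7$ ($X = -9 + \left(-40 + 56\right) = -9 + 16 = 7$)
$X 0 \cdot 15 + H{\left(10 \right)} = 7 \cdot 0 \cdot 15 + 10^{2} = 7 \cdot 0 + 100 = 0 + 100 = 100$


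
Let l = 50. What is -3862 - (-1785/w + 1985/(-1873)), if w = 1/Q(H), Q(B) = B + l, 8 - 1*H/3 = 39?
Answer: -150993656/1873 ≈ -80616.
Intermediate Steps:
H = -93 (H = 24 - 3*39 = 24 - 117 = -93)
Q(B) = 50 + B (Q(B) = B + 50 = 50 + B)
w = -1/43 (w = 1/(50 - 93) = 1/(-43) = -1/43 ≈ -0.023256)
-3862 - (-1785/w + 1985/(-1873)) = -3862 - (-1785/(-1/43) + 1985/(-1873)) = -3862 - (-1785*(-43) + 1985*(-1/1873)) = -3862 - (76755 - 1985/1873) = -3862 - 1*143760130/1873 = -3862 - 143760130/1873 = -150993656/1873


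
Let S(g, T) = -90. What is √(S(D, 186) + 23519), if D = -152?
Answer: √23429 ≈ 153.07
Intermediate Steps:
√(S(D, 186) + 23519) = √(-90 + 23519) = √23429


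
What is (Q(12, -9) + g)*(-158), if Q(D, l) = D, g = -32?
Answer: 3160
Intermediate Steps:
(Q(12, -9) + g)*(-158) = (12 - 32)*(-158) = -20*(-158) = 3160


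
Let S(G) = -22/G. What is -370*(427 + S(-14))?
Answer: -1110000/7 ≈ -1.5857e+5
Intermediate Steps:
-370*(427 + S(-14)) = -370*(427 - 22/(-14)) = -370*(427 - 22*(-1/14)) = -370*(427 + 11/7) = -370*3000/7 = -1110000/7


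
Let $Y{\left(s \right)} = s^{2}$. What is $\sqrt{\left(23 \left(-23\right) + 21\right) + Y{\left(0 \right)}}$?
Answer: $2 i \sqrt{127} \approx 22.539 i$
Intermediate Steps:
$\sqrt{\left(23 \left(-23\right) + 21\right) + Y{\left(0 \right)}} = \sqrt{\left(23 \left(-23\right) + 21\right) + 0^{2}} = \sqrt{\left(-529 + 21\right) + 0} = \sqrt{-508 + 0} = \sqrt{-508} = 2 i \sqrt{127}$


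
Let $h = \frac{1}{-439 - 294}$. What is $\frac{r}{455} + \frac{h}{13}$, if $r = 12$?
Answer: $\frac{8761}{333515} \approx 0.026269$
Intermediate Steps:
$h = - \frac{1}{733}$ ($h = \frac{1}{-733} = - \frac{1}{733} \approx -0.0013643$)
$\frac{r}{455} + \frac{h}{13} = \frac{12}{455} - \frac{1}{733 \cdot 13} = 12 \cdot \frac{1}{455} - \frac{1}{9529} = \frac{12}{455} - \frac{1}{9529} = \frac{8761}{333515}$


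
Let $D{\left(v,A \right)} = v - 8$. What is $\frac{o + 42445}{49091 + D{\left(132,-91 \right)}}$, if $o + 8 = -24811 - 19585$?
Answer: $- \frac{653}{16405} \approx -0.039805$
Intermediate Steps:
$D{\left(v,A \right)} = -8 + v$
$o = -44404$ ($o = -8 - 44396 = -44404$)
$\frac{o + 42445}{49091 + D{\left(132,-91 \right)}} = \frac{-44404 + 42445}{49091 + \left(-8 + 132\right)} = - \frac{1959}{49091 + 124} = - \frac{1959}{49215} = \left(-1959\right) \frac{1}{49215} = - \frac{653}{16405}$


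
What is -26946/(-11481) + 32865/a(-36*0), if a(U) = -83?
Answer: -125028849/317641 ≈ -393.62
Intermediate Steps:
-26946/(-11481) + 32865/a(-36*0) = -26946/(-11481) + 32865/(-83) = -26946*(-1/11481) + 32865*(-1/83) = 8982/3827 - 32865/83 = -125028849/317641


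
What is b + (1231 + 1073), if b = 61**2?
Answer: 6025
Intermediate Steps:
b = 3721
b + (1231 + 1073) = 3721 + (1231 + 1073) = 3721 + 2304 = 6025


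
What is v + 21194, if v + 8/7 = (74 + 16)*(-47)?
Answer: 118740/7 ≈ 16963.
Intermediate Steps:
v = -29618/7 (v = -8/7 + (74 + 16)*(-47) = -8/7 + 90*(-47) = -8/7 - 4230 = -29618/7 ≈ -4231.1)
v + 21194 = -29618/7 + 21194 = 118740/7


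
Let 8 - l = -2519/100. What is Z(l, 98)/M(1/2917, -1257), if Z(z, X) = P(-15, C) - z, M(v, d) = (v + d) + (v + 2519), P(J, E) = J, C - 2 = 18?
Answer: -14057023/368125600 ≈ -0.038185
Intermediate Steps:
C = 20 (C = 2 + 18 = 20)
M(v, d) = 2519 + d + 2*v (M(v, d) = (d + v) + (2519 + v) = 2519 + d + 2*v)
l = 3319/100 (l = 8 - (-2519)/100 = 8 - 1*(-2519/100) = 8 + 2519/100 = 3319/100 ≈ 33.190)
Z(z, X) = -15 - z
Z(l, 98)/M(1/2917, -1257) = (-15 - 1*3319/100)/(2519 - 1257 + 2/2917) = (-15 - 3319/100)/(2519 - 1257 + 2*(1/2917)) = -4819/(100*(2519 - 1257 + 2/2917)) = -4819/(100*3681256/2917) = -4819/100*2917/3681256 = -14057023/368125600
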